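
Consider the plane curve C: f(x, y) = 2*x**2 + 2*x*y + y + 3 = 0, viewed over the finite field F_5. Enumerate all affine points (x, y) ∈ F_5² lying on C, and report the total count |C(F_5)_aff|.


Affine F_5-points: {(0, 2), (1, 0), (3, 2), (4, 0)}; count = 4.

For each of the 25 pairs (x, y) ∈ F_5², evaluate f(x, y) mod 5. Record the zeros.
  x = 0: [0↦3, 1↦4, 2↦0, 3↦1, 4↦2]  zeros at y ∈ {2}
  x = 1: [0↦0, 1↦3, 2↦1, 3↦4, 4↦2]  zeros at y ∈ {0}
  x = 2: [0↦1, 1↦1, 2↦1, 3↦1, 4↦1]  zeros at y ∈ ∅
  x = 3: [0↦1, 1↦3, 2↦0, 3↦2, 4↦4]  zeros at y ∈ {2}
  x = 4: [0↦0, 1↦4, 2↦3, 3↦2, 4↦1]  zeros at y ∈ {0}
Collecting zeros: affine points = {(0, 2), (1, 0), (3, 2), (4, 0)}.
Total count |C(F_5)_aff| = 4.


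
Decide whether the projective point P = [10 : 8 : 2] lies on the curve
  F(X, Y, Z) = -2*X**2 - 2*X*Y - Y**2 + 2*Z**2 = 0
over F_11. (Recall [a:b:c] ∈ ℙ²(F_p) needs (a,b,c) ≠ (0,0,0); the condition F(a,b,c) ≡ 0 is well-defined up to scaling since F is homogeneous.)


F(10,8,2) ≡ 2 (mod 11); P is NOT on the curve.

Evaluate F(10, 8, 2) term-by-term (mod 11).
  -2*X**2 ↦ -2·100·1·1 = -200
  -2*X*Y ↦ -2·10·8·1 = -160
  -Y**2 ↦ -1·1·64·1 = -64
  2*Z**2 ↦ 2·1·1·4 = 8
Sum: F(10, 8, 2) = (-200) + (-160) + (-64) + (8) = -416.
Reducing mod 11: -416 ≡ 2 (mod 11).
Since F(a, b, c) ≡ 2 ≠ 0 (mod 11), P does NOT lie on the curve.


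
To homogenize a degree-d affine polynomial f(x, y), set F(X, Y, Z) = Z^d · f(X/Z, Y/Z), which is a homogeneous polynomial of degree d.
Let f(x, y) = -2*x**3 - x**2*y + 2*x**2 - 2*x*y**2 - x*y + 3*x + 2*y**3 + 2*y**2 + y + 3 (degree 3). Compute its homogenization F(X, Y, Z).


F(X, Y, Z) = -2*X**3 - X**2*Y + 2*X**2*Z - 2*X*Y**2 - X*Y*Z + 3*X*Z**2 + 2*Y**3 + 2*Y**2*Z + Y*Z**2 + 3*Z**3

deg(f) = 3.
Substitute x = X/Z, y = Y/Z into f, then multiply by Z^3.
  monomial -2·x^3·y^0 ↦ -2·X^3·Y^0·Z^0.
  monomial -1·x^2·y^1 ↦ -1·X^2·Y^1·Z^0.
  monomial 2·x^2·y^0 ↦ 2·X^2·Y^0·Z^1.
  monomial -2·x^1·y^2 ↦ -2·X^1·Y^2·Z^0.
  monomial -1·x^1·y^1 ↦ -1·X^1·Y^1·Z^1.
  monomial 3·x^1·y^0 ↦ 3·X^1·Y^0·Z^2.
  monomial 2·x^0·y^3 ↦ 2·X^0·Y^3·Z^0.
  monomial 2·x^0·y^2 ↦ 2·X^0·Y^2·Z^1.
  monomial 1·x^0·y^1 ↦ 1·X^0·Y^1·Z^2.
  monomial 3·x^0·y^0 ↦ 3·X^0·Y^0·Z^3.
Collecting: F(X, Y, Z) = -2*X**3 - X**2*Y + 2*X**2*Z - 2*X*Y**2 - X*Y*Z + 3*X*Z**2 + 2*Y**3 + 2*Y**2*Z + Y*Z**2 + 3*Z**3.


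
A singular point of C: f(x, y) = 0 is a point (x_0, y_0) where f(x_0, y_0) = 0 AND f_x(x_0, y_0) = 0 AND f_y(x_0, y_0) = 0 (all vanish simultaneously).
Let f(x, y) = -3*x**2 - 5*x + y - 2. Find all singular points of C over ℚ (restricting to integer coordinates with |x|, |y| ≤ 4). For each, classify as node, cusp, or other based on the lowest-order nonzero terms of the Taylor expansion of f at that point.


No singular points in the scanned grid; C is smooth there.

Compute partial derivatives:
  f_x = -6*x - 5.
  f_y = 1.
f_y = 1 is a nonzero constant, so f_y never vanishes: no point (x, y) can satisfy f = f_x = f_y = 0. In particular no (x, y) ∈ {−4, ..., 4}² is singular; the curve is smooth.


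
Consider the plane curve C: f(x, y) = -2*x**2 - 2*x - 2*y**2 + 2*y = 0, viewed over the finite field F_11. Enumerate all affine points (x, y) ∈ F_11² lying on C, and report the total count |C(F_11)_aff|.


Affine F_11-points: {(0, 0), (0, 1), (1, 5), (1, 7), (4, 2), (4, 10), (6, 2), (6, 10), (9, 5), (9, 7), (10, 0), (10, 1)}; count = 12.

For each of the 121 pairs (x, y) ∈ F_11², evaluate f(x, y) mod 11. Record the zeros.
  x = 0: [0↦0, 1↦0, 2↦7, 3↦10, 4↦9, 5↦4, 6↦6, 7↦4, 8↦9, 9↦10, 10↦7]  zeros at y ∈ {0, 1}
  x = 1: [0↦7, 1↦7, 2↦3, 3↦6, 4↦5, 5↦0, 6↦2, 7↦0, 8↦5, 9↦6, 10↦3]  zeros at y ∈ {5, 7}
  x = 2: [0↦10, 1↦10, 2↦6, 3↦9, 4↦8, 5↦3, 6↦5, 7↦3, 8↦8, 9↦9, 10↦6]  zeros at y ∈ ∅
  x = 3: [0↦9, 1↦9, 2↦5, 3↦8, 4↦7, 5↦2, 6↦4, 7↦2, 8↦7, 9↦8, 10↦5]  zeros at y ∈ ∅
  x = 4: [0↦4, 1↦4, 2↦0, 3↦3, 4↦2, 5↦8, 6↦10, 7↦8, 8↦2, 9↦3, 10↦0]  zeros at y ∈ {2, 10}
  x = 5: [0↦6, 1↦6, 2↦2, 3↦5, 4↦4, 5↦10, 6↦1, 7↦10, 8↦4, 9↦5, 10↦2]  zeros at y ∈ ∅
  x = 6: [0↦4, 1↦4, 2↦0, 3↦3, 4↦2, 5↦8, 6↦10, 7↦8, 8↦2, 9↦3, 10↦0]  zeros at y ∈ {2, 10}
  x = 7: [0↦9, 1↦9, 2↦5, 3↦8, 4↦7, 5↦2, 6↦4, 7↦2, 8↦7, 9↦8, 10↦5]  zeros at y ∈ ∅
  x = 8: [0↦10, 1↦10, 2↦6, 3↦9, 4↦8, 5↦3, 6↦5, 7↦3, 8↦8, 9↦9, 10↦6]  zeros at y ∈ ∅
  x = 9: [0↦7, 1↦7, 2↦3, 3↦6, 4↦5, 5↦0, 6↦2, 7↦0, 8↦5, 9↦6, 10↦3]  zeros at y ∈ {5, 7}
  x = 10: [0↦0, 1↦0, 2↦7, 3↦10, 4↦9, 5↦4, 6↦6, 7↦4, 8↦9, 9↦10, 10↦7]  zeros at y ∈ {0, 1}
Collecting zeros: affine points = {(0, 0), (0, 1), (1, 5), (1, 7), (4, 2), (4, 10), (6, 2), (6, 10), (9, 5), (9, 7), (10, 0), (10, 1)}.
Total count |C(F_11)_aff| = 12.


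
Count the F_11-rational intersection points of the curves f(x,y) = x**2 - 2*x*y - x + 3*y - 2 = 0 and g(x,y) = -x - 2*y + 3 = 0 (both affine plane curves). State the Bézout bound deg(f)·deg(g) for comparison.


Common zeros: ∅; count = 0; Bézout bound = 2.

deg(f) = 2, deg(g) = 1, so Bézout bound = 2.
Scan x ∈ F_11. For each x, list the y ∈ F_11 with f(x, y) ≡ 0 and those with g(x, y) ≡ 0 (mod 11); the common zeros in that column are the intersection.
  x = 0: f ≡ 0 at y ∈ {8}; g ≡ 0 at y ∈ {7}; common: ∅.
  x = 1: f ≡ 0 at y ∈ {2}; g ≡ 0 at y ∈ {1}; common: ∅.
  x = 2: f ≡ 0 at y ∈ {0}; g ≡ 0 at y ∈ {6}; common: ∅.
  x = 3: f ≡ 0 at y ∈ {5}; g ≡ 0 at y ∈ {0}; common: ∅.
  x = 4: f ≡ 0 at y ∈ {2}; g ≡ 0 at y ∈ {5}; common: ∅.
  x = 5: f ≡ 0 at y ∈ {1}; g ≡ 0 at y ∈ {10}; common: ∅.
  x = 6: f ≡ 0 at y ∈ {8}; g ≡ 0 at y ∈ {4}; common: ∅.
  x = 7: f ≡ 0 at y ∈ ∅; g ≡ 0 at y ∈ {9}; common: ∅.
  x = 8: f ≡ 0 at y ∈ {5}; g ≡ 0 at y ∈ {3}; common: ∅.
  x = 9: f ≡ 0 at y ∈ {1}; g ≡ 0 at y ∈ {8}; common: ∅.
  x = 10: f ≡ 0 at y ∈ {0}; g ≡ 0 at y ∈ {2}; common: ∅.
Collecting: common zeros = ∅, so the count is 0.
Comparison with the Bézout bound: 0 ≤ 2 = deg(f)·deg(g), as expected for curves with no common component (the affine F_11-count falls short of the bound because intersections may lie at infinity, over extension fields, or carry multiplicity).


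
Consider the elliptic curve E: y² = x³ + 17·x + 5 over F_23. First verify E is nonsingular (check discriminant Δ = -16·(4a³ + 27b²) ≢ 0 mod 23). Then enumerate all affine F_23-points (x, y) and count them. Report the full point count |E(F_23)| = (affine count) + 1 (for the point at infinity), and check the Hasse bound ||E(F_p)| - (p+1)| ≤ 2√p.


Affine points = {(1, 0), (2, 1), (2, 22), (5, 10), (5, 13), (6, 1), (6, 22), (8, 3), (8, 20), (9, 6), (9, 17), (10, 5), (10, 18), (13, 10), (13, 13), (15, 1), (15, 22), (16, 7), (16, 16), (17, 3), (17, 20), (18, 5), (18, 18), (21, 3), (21, 20)}; affine count = 25; |E(F_23)| = 26.

Discriminant check: Δ ∝ 4a³ + 27b² = 4·17³ + 27·5² = 4·4913 + 27·25 ≡ 18 (mod 23). Nonzero ⇒ E is nonsingular.
For each x ∈ F_23, compute rhs = x³ + 17·x + 5 mod 23, then count y ∈ F_23 with y² ≡ rhs.
  x = 0: rhs = 5, matching y values: none (0 points).
  x = 1: rhs = 0, matching y values: 0 (1 points).
  x = 2: rhs = 1, matching y values: 1, 22 (2 points).
  x = 3: rhs = 14, matching y values: none (0 points).
  x = 4: rhs = 22, matching y values: none (0 points).
  x = 5: rhs = 8, matching y values: 10, 13 (2 points).
  x = 6: rhs = 1, matching y values: 1, 22 (2 points).
  x = 7: rhs = 7, matching y values: none (0 points).
  x = 8: rhs = 9, matching y values: 3, 20 (2 points).
  x = 9: rhs = 13, matching y values: 6, 17 (2 points).
  x = 10: rhs = 2, matching y values: 5, 18 (2 points).
  x = 11: rhs = 5, matching y values: none (0 points).
  x = 12: rhs = 5, matching y values: none (0 points).
  x = 13: rhs = 8, matching y values: 10, 13 (2 points).
  x = 14: rhs = 20, matching y values: none (0 points).
  x = 15: rhs = 1, matching y values: 1, 22 (2 points).
  x = 16: rhs = 3, matching y values: 7, 16 (2 points).
  x = 17: rhs = 9, matching y values: 3, 20 (2 points).
  x = 18: rhs = 2, matching y values: 5, 18 (2 points).
  x = 19: rhs = 11, matching y values: none (0 points).
  x = 20: rhs = 19, matching y values: none (0 points).
  x = 21: rhs = 9, matching y values: 3, 20 (2 points).
  x = 22: rhs = 10, matching y values: none (0 points).
Total affine count: 25.
Full point count |E(F_23)| = 25 + 1 = 26.
Hasse bound: |26 − (23+1)| = |2| = 2 ≤ 2√23 ≈ 9.5917 ✓.


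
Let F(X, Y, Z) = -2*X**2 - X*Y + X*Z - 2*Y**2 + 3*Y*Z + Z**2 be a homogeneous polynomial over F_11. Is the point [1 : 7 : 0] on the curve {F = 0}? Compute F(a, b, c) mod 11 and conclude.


F(1,7,0) ≡ 3 (mod 11); P is NOT on the curve.

Evaluate F(1, 7, 0) term-by-term (mod 11).
  -2*X**2 ↦ -2·1·1·1 = -2
  -X*Y ↦ -1·1·7·1 = -7
  X*Z ↦ 1·1·1·0 = 0
  -2*Y**2 ↦ -2·1·49·1 = -98
  3*Y*Z ↦ 3·1·7·0 = 0
  Z**2 ↦ 1·1·1·0 = 0
Sum: F(1, 7, 0) = (-2) + (-7) + (0) + (-98) + (0) + (0) = -107.
Reducing mod 11: -107 ≡ 3 (mod 11).
Since F(a, b, c) ≡ 3 ≠ 0 (mod 11), P does NOT lie on the curve.


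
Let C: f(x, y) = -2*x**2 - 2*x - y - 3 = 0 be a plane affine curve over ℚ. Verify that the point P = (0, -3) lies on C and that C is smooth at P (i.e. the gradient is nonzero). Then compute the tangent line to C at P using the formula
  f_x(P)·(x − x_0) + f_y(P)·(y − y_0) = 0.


Tangent line at P: -2*x - y - 3 = 0.

Step 1: f(0, -3) = 0, so P lies on C.
Step 2: partial derivatives
  f_x(x, y) = -4*x - 2, f_y(x, y) = -1.
  f_x(P) = -2, f_y(P) = -1 (gradient nonzero, so P is smooth).
Step 3: tangent line at P: -2·(x − 0) + -1·(y − -3) = 0.
Expanding: -2*x - y - 3 = 0.


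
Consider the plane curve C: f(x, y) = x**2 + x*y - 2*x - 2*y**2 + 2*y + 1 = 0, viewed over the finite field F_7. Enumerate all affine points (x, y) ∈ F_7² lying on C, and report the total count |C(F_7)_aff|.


Affine F_7-points: {(1, 0), (1, 5), (3, 1), (3, 5), (5, 1), (5, 6)}; count = 6.

For each of the 49 pairs (x, y) ∈ F_7², evaluate f(x, y) mod 7. Record the zeros.
  x = 0: [0↦1, 1↦1, 2↦4, 3↦3, 4↦5, 5↦3, 6↦4]  zeros at y ∈ ∅
  x = 1: [0↦0, 1↦1, 2↦5, 3↦5, 4↦1, 5↦0, 6↦2]  zeros at y ∈ {0, 5}
  x = 2: [0↦1, 1↦3, 2↦1, 3↦2, 4↦6, 5↦6, 6↦2]  zeros at y ∈ ∅
  x = 3: [0↦4, 1↦0, 2↦6, 3↦1, 4↦6, 5↦0, 6↦4]  zeros at y ∈ {1, 5}
  x = 4: [0↦2, 1↦6, 2↦6, 3↦2, 4↦1, 5↦3, 6↦1]  zeros at y ∈ ∅
  x = 5: [0↦2, 1↦0, 2↦1, 3↦5, 4↦5, 5↦1, 6↦0]  zeros at y ∈ {1, 6}
  x = 6: [0↦4, 1↦3, 2↦5, 3↦3, 4↦4, 5↦1, 6↦1]  zeros at y ∈ ∅
Collecting zeros: affine points = {(1, 0), (1, 5), (3, 1), (3, 5), (5, 1), (5, 6)}.
Total count |C(F_7)_aff| = 6.


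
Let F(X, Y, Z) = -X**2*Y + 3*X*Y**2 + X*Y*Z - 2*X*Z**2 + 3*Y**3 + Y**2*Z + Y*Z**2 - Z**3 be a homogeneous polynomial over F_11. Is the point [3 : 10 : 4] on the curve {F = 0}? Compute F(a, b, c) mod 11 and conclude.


F(3,10,4) ≡ 7 (mod 11); P is NOT on the curve.

Evaluate F(3, 10, 4) term-by-term (mod 11).
  -X**2*Y ↦ -1·9·10·1 = -90
  3*X*Y**2 ↦ 3·3·100·1 = 900
  X*Y*Z ↦ 1·3·10·4 = 120
  -2*X*Z**2 ↦ -2·3·1·16 = -96
  3*Y**3 ↦ 3·1·1000·1 = 3000
  Y**2*Z ↦ 1·1·100·4 = 400
  Y*Z**2 ↦ 1·1·10·16 = 160
  -Z**3 ↦ -1·1·1·64 = -64
Sum: F(3, 10, 4) = (-90) + (900) + (120) + (-96) + (3000) + (400) + (160) + (-64) = 4330.
Reducing mod 11: 4330 ≡ 7 (mod 11).
Since F(a, b, c) ≡ 7 ≠ 0 (mod 11), P does NOT lie on the curve.


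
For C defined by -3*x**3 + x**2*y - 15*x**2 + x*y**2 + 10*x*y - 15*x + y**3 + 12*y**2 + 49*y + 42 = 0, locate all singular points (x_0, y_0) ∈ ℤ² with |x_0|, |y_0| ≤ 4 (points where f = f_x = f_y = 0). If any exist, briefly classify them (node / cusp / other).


Singular points: {(-2, -3)}; classification: cusp.

Compute partial derivatives:
  f_x = -9*x**2 + 2*x*y - 30*x + y**2 + 10*y - 15.
  f_y = x**2 + 2*x*y + 10*x + 3*y**2 + 24*y + 49.
Scan x_0 ∈ {−4, ..., 4}. For each x_0, f_y(x_0, y) is a polynomial in y; find its integer roots y ∈ {−4, ..., 4}, then test f_x and f at those candidates.
  x = -4: f_y(-4, y) = 3*y**2 + 16*y + 25; no integer root y with |y| ≤ 4.
  x = -3: f_y(-3, y) = 3*y**2 + 18*y + 28; no integer root y with |y| ≤ 4.
  x = -2: f_y(-2, y) = 3*y**2 + 20*y + 33; vanishes at y ∈ {-3}. (-2, -3): f_x = 0, f = 0 — SINGULAR.
  x = -1: f_y(-1, y) = 3*y**2 + 22*y + 40; vanishes at y ∈ {-4}. (-1, -4): f_x = -10 ≠ 0.
  x = 0: f_y(0, y) = 3*y**2 + 24*y + 49; no integer root y with |y| ≤ 4.
  x = 1: f_y(1, y) = 3*y**2 + 26*y + 60; no integer root y with |y| ≤ 4.
  x = 2: f_y(2, y) = 3*y**2 + 28*y + 73; no integer root y with |y| ≤ 4.
  x = 3: f_y(3, y) = 3*y**2 + 30*y + 88; no integer root y with |y| ≤ 4.
  x = 4: f_y(4, y) = 3*y**2 + 32*y + 105; no integer root y with |y| ≤ 4.
Only singular point on the grid: (-2, -3).
Classify: substitute x = -2 + u, y = -3 + v and expand: f = -3*u**3 + u**2*v + u*v**2 + v**3 + v**2.
No constant or linear terms (consistent with a singular point). Quadratic part: v**2. Cubic part: -3*u**3 + u**2*v + u*v**2 + v**3.
The quadratic part v**2 is a perfect square, so there is a single (double) tangent line v = 0, i.e. y = -3. Restricting the cubic part to that line (v = 0) leaves -3*u**3 ≠ 0, so f is not divisible by v and the branch is v² ≈ 3*u**3 to lowest order — this is a cusp.
Classification: cusp.


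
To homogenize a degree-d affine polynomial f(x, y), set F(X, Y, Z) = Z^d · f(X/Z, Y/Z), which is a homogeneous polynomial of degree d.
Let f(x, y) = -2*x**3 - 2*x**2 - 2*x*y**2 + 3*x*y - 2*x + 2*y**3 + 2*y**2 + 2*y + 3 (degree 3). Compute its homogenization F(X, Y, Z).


F(X, Y, Z) = -2*X**3 - 2*X**2*Z - 2*X*Y**2 + 3*X*Y*Z - 2*X*Z**2 + 2*Y**3 + 2*Y**2*Z + 2*Y*Z**2 + 3*Z**3

deg(f) = 3.
Substitute x = X/Z, y = Y/Z into f, then multiply by Z^3.
  monomial -2·x^3·y^0 ↦ -2·X^3·Y^0·Z^0.
  monomial -2·x^2·y^0 ↦ -2·X^2·Y^0·Z^1.
  monomial -2·x^1·y^2 ↦ -2·X^1·Y^2·Z^0.
  monomial 3·x^1·y^1 ↦ 3·X^1·Y^1·Z^1.
  monomial -2·x^1·y^0 ↦ -2·X^1·Y^0·Z^2.
  monomial 2·x^0·y^3 ↦ 2·X^0·Y^3·Z^0.
  monomial 2·x^0·y^2 ↦ 2·X^0·Y^2·Z^1.
  monomial 2·x^0·y^1 ↦ 2·X^0·Y^1·Z^2.
  monomial 3·x^0·y^0 ↦ 3·X^0·Y^0·Z^3.
Collecting: F(X, Y, Z) = -2*X**3 - 2*X**2*Z - 2*X*Y**2 + 3*X*Y*Z - 2*X*Z**2 + 2*Y**3 + 2*Y**2*Z + 2*Y*Z**2 + 3*Z**3.


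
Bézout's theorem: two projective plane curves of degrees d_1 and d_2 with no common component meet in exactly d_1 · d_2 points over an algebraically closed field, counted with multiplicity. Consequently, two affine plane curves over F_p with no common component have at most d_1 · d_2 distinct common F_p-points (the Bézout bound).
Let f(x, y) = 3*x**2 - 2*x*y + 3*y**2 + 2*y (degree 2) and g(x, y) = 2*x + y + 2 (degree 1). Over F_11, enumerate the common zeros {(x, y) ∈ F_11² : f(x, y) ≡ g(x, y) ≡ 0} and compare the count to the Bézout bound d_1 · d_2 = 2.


Common zeros: {(2, 5), (6, 8)}; count = 2; Bézout bound = 2.

deg(f) = 2, deg(g) = 1, so Bézout bound = 2.
Scan x ∈ F_11. For each x, list the y ∈ F_11 with f(x, y) ≡ 0 and those with g(x, y) ≡ 0 (mod 11); the common zeros in that column are the intersection.
  x = 0: f ≡ 0 at y ∈ {0, 3}; g ≡ 0 at y ∈ {9}; common: ∅.
  x = 1: f ≡ 0 at y ∈ ∅; g ≡ 0 at y ∈ {7}; common: ∅.
  x = 2: f ≡ 0 at y ∈ {3, 5}; g ≡ 0 at y ∈ {5}; common: {5}.
  x = 3: f ≡ 0 at y ∈ {8}; g ≡ 0 at y ∈ {3}; common: ∅.
  x = 4: f ≡ 0 at y ∈ ∅; g ≡ 0 at y ∈ {1}; common: ∅.
  x = 5: f ≡ 0 at y ∈ {5}; g ≡ 0 at y ∈ {10}; common: ∅.
  x = 6: f ≡ 0 at y ∈ {8, 10}; g ≡ 0 at y ∈ {8}; common: {8}.
  x = 7: f ≡ 0 at y ∈ ∅; g ≡ 0 at y ∈ {6}; common: ∅.
  x = 8: f ≡ 0 at y ∈ {2, 10}; g ≡ 0 at y ∈ {4}; common: ∅.
  x = 9: f ≡ 0 at y ∈ ∅; g ≡ 0 at y ∈ {2}; common: ∅.
  x = 10: f ≡ 0 at y ∈ ∅; g ≡ 0 at y ∈ {0}; common: ∅.
Collecting: common zeros = {(2, 5), (6, 8)}, so the count is 2.
Comparison with the Bézout bound: 2 ≤ 2 = deg(f)·deg(g), as expected for curves with no common component (the bound is attained).


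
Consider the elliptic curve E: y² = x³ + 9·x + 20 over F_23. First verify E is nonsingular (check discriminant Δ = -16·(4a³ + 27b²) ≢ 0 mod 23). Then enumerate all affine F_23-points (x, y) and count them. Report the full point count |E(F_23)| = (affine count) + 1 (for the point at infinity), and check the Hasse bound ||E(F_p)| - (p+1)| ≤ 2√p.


Affine points = {(2, 0), (5, 11), (5, 12), (7, 9), (7, 14), (8, 11), (8, 12), (9, 5), (9, 18), (10, 11), (10, 12), (11, 1), (11, 22), (12, 4), (12, 19), (17, 7), (17, 16), (19, 9), (19, 14), (20, 9), (20, 14)}; affine count = 21; |E(F_23)| = 22.

Discriminant check: Δ ∝ 4a³ + 27b² = 4·9³ + 27·20² = 4·729 + 27·400 ≡ 8 (mod 23). Nonzero ⇒ E is nonsingular.
For each x ∈ F_23, compute rhs = x³ + 9·x + 20 mod 23, then count y ∈ F_23 with y² ≡ rhs.
  x = 0: rhs = 20, matching y values: none (0 points).
  x = 1: rhs = 7, matching y values: none (0 points).
  x = 2: rhs = 0, matching y values: 0 (1 points).
  x = 3: rhs = 5, matching y values: none (0 points).
  x = 4: rhs = 5, matching y values: none (0 points).
  x = 5: rhs = 6, matching y values: 11, 12 (2 points).
  x = 6: rhs = 14, matching y values: none (0 points).
  x = 7: rhs = 12, matching y values: 9, 14 (2 points).
  x = 8: rhs = 6, matching y values: 11, 12 (2 points).
  x = 9: rhs = 2, matching y values: 5, 18 (2 points).
  x = 10: rhs = 6, matching y values: 11, 12 (2 points).
  x = 11: rhs = 1, matching y values: 1, 22 (2 points).
  x = 12: rhs = 16, matching y values: 4, 19 (2 points).
  x = 13: rhs = 11, matching y values: none (0 points).
  x = 14: rhs = 15, matching y values: none (0 points).
  x = 15: rhs = 11, matching y values: none (0 points).
  x = 16: rhs = 5, matching y values: none (0 points).
  x = 17: rhs = 3, matching y values: 7, 16 (2 points).
  x = 18: rhs = 11, matching y values: none (0 points).
  x = 19: rhs = 12, matching y values: 9, 14 (2 points).
  x = 20: rhs = 12, matching y values: 9, 14 (2 points).
  x = 21: rhs = 17, matching y values: none (0 points).
  x = 22: rhs = 10, matching y values: none (0 points).
Total affine count: 21.
Full point count |E(F_23)| = 21 + 1 = 22.
Hasse bound: |22 − (23+1)| = |-2| = 2 ≤ 2√23 ≈ 9.5917 ✓.


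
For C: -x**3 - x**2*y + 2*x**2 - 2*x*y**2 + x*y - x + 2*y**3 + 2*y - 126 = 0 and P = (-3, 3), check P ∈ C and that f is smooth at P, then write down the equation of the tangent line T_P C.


Tangent line at P: -37*x + 80*y - 351 = 0.

Step 1: f(-3, 3) = 0, so P lies on C.
Step 2: partial derivatives
  f_x(x, y) = -3*x**2 - 2*x*y + 4*x - 2*y**2 + y - 1, f_y(x, y) = -x**2 - 4*x*y + x + 6*y**2 + 2.
  f_x(P) = -37, f_y(P) = 80 (gradient nonzero, so P is smooth).
Step 3: tangent line at P: -37·(x − -3) + 80·(y − 3) = 0.
Expanding: -37*x + 80*y - 351 = 0.


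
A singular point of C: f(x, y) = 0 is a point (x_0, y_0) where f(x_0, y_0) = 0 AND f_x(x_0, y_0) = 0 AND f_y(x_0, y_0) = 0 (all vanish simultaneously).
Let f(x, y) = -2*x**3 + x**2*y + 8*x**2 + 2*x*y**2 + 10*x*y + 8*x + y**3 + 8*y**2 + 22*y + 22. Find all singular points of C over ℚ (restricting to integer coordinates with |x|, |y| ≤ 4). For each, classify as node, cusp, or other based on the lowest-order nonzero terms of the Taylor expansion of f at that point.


Singular points: {(1, -3)}; classification: node.

Compute partial derivatives:
  f_x = -6*x**2 + 2*x*y + 16*x + 2*y**2 + 10*y + 8.
  f_y = x**2 + 4*x*y + 10*x + 3*y**2 + 16*y + 22.
Scan x_0 ∈ {−4, ..., 4}. For each x_0, f_y(x_0, y) is a polynomial in y; find its integer roots y ∈ {−4, ..., 4}, then test f_x and f at those candidates.
  x = -4: f_y(-4, y) = 3*y**2 - 2; no integer root y with |y| ≤ 4.
  x = -3: f_y(-3, y) = 3*y**2 + 4*y + 1; vanishes at y ∈ {-1}. (-3, -1): f_x = -96 ≠ 0.
  x = -2: f_y(-2, y) = 3*y**2 + 8*y + 6; no integer root y with |y| ≤ 4.
  x = -1: f_y(-1, y) = 3*y**2 + 12*y + 13; no integer root y with |y| ≤ 4.
  x = 0: f_y(0, y) = 3*y**2 + 16*y + 22; no integer root y with |y| ≤ 4.
  x = 1: f_y(1, y) = 3*y**2 + 20*y + 33; vanishes at y ∈ {-3}. (1, -3): f_x = 0, f = 0 — SINGULAR.
  x = 2: f_y(2, y) = 3*y**2 + 24*y + 46; no integer root y with |y| ≤ 4.
  x = 3: f_y(3, y) = 3*y**2 + 28*y + 61; no integer root y with |y| ≤ 4.
  x = 4: f_y(4, y) = 3*y**2 + 32*y + 78; no integer root y with |y| ≤ 4.
Only singular point on the grid: (1, -3).
Classify: substitute x = 1 + u, y = -3 + v and expand: f = -2*u**3 + u**2*v - u**2 + 2*u*v**2 + v**3 + v**2.
No constant or linear terms (consistent with a singular point). Quadratic part: -u**2 + v**2. Cubic part: -2*u**3 + u**2*v + 2*u*v**2 + v**3.
The quadratic part v**2 - u**2 = (v − u)(v + u) splits into two distinct linear factors, so there are two distinct tangent lines y − -3 = ±(x − 1) — this is a node (ordinary double point).
Classification: node.


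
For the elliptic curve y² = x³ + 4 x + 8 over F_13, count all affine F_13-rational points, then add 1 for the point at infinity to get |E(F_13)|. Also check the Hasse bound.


Affine points = {(1, 0), (4, 6), (4, 7), (5, 6), (5, 7), (6, 1), (6, 12), (12, 4), (12, 9)}; affine count = 9; |E(F_13)| = 10.

Discriminant check: Δ ∝ 4a³ + 27b² = 4·4³ + 27·8² = 4·64 + 27·64 ≡ 8 (mod 13). Nonzero ⇒ E is nonsingular.
For each x ∈ F_13, compute rhs = x³ + 4·x + 8 mod 13, then count y ∈ F_13 with y² ≡ rhs.
  x = 0: rhs = 8, matching y values: none (0 points).
  x = 1: rhs = 0, matching y values: 0 (1 points).
  x = 2: rhs = 11, matching y values: none (0 points).
  x = 3: rhs = 8, matching y values: none (0 points).
  x = 4: rhs = 10, matching y values: 6, 7 (2 points).
  x = 5: rhs = 10, matching y values: 6, 7 (2 points).
  x = 6: rhs = 1, matching y values: 1, 12 (2 points).
  x = 7: rhs = 2, matching y values: none (0 points).
  x = 8: rhs = 6, matching y values: none (0 points).
  x = 9: rhs = 6, matching y values: none (0 points).
  x = 10: rhs = 8, matching y values: none (0 points).
  x = 11: rhs = 5, matching y values: none (0 points).
  x = 12: rhs = 3, matching y values: 4, 9 (2 points).
Total affine count: 9.
Full point count |E(F_13)| = 9 + 1 = 10.
Hasse bound: |10 − (13+1)| = |-4| = 4 ≤ 2√13 ≈ 7.2111 ✓.


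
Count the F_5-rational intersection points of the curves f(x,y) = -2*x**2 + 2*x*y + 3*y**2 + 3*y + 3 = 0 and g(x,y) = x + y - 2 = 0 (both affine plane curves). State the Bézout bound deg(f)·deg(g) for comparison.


Common zeros: {(2, 0)}; count = 1; Bézout bound = 2.

deg(f) = 2, deg(g) = 1, so Bézout bound = 2.
Scan x ∈ F_5. For each x, list the y ∈ F_5 with f(x, y) ≡ 0 and those with g(x, y) ≡ 0 (mod 5); the common zeros in that column are the intersection.
  x = 0: f ≡ 0 at y ∈ ∅; g ≡ 0 at y ∈ {2}; common: ∅.
  x = 1: f ≡ 0 at y ∈ ∅; g ≡ 0 at y ∈ {1}; common: ∅.
  x = 2: f ≡ 0 at y ∈ {0, 1}; g ≡ 0 at y ∈ {0}; common: {0}.
  x = 3: f ≡ 0 at y ∈ {0, 2}; g ≡ 0 at y ∈ {4}; common: ∅.
  x = 4: f ≡ 0 at y ∈ {1, 2}; g ≡ 0 at y ∈ {3}; common: ∅.
Collecting: common zeros = {(2, 0)}, so the count is 1.
Comparison with the Bézout bound: 1 ≤ 2 = deg(f)·deg(g), as expected for curves with no common component (the affine F_5-count falls short of the bound because intersections may lie at infinity, over extension fields, or carry multiplicity).


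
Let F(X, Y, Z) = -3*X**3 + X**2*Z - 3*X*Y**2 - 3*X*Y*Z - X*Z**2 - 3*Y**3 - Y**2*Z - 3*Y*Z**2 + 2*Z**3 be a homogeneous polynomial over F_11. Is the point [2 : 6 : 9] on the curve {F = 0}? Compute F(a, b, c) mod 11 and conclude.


F(2,6,9) ≡ 10 (mod 11); P is NOT on the curve.

Evaluate F(2, 6, 9) term-by-term (mod 11).
  -3*X**3 ↦ -3·8·1·1 = -24
  X**2*Z ↦ 1·4·1·9 = 36
  -3*X*Y**2 ↦ -3·2·36·1 = -216
  -3*X*Y*Z ↦ -3·2·6·9 = -324
  -X*Z**2 ↦ -1·2·1·81 = -162
  -3*Y**3 ↦ -3·1·216·1 = -648
  -Y**2*Z ↦ -1·1·36·9 = -324
  -3*Y*Z**2 ↦ -3·1·6·81 = -1458
  2*Z**3 ↦ 2·1·1·729 = 1458
Sum: F(2, 6, 9) = (-24) + (36) + (-216) + (-324) + (-162) + (-648) + (-324) + (-1458) + (1458) = -1662.
Reducing mod 11: -1662 ≡ 10 (mod 11).
Since F(a, b, c) ≡ 10 ≠ 0 (mod 11), P does NOT lie on the curve.


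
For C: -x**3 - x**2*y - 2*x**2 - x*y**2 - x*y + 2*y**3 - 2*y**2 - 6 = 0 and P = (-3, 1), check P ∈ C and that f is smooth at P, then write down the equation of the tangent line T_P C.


Tangent line at P: -11*x + 2*y - 35 = 0.

Step 1: f(-3, 1) = 0, so P lies on C.
Step 2: partial derivatives
  f_x(x, y) = -3*x**2 - 2*x*y - 4*x - y**2 - y, f_y(x, y) = -x**2 - 2*x*y - x + 6*y**2 - 4*y.
  f_x(P) = -11, f_y(P) = 2 (gradient nonzero, so P is smooth).
Step 3: tangent line at P: -11·(x − -3) + 2·(y − 1) = 0.
Expanding: -11*x + 2*y - 35 = 0.


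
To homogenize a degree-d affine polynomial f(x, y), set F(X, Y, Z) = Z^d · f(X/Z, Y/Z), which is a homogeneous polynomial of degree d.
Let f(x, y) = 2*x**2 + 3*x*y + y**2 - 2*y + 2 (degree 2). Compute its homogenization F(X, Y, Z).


F(X, Y, Z) = 2*X**2 + 3*X*Y + Y**2 - 2*Y*Z + 2*Z**2

deg(f) = 2.
Substitute x = X/Z, y = Y/Z into f, then multiply by Z^2.
  monomial 2·x^2·y^0 ↦ 2·X^2·Y^0·Z^0.
  monomial 3·x^1·y^1 ↦ 3·X^1·Y^1·Z^0.
  monomial 1·x^0·y^2 ↦ 1·X^0·Y^2·Z^0.
  monomial -2·x^0·y^1 ↦ -2·X^0·Y^1·Z^1.
  monomial 2·x^0·y^0 ↦ 2·X^0·Y^0·Z^2.
Collecting: F(X, Y, Z) = 2*X**2 + 3*X*Y + Y**2 - 2*Y*Z + 2*Z**2.


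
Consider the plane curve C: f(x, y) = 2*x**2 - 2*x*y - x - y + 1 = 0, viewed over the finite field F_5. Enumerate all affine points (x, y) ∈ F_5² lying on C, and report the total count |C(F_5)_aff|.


Affine F_5-points: {(0, 1), (1, 4), (3, 3), (4, 1)}; count = 4.

For each of the 25 pairs (x, y) ∈ F_5², evaluate f(x, y) mod 5. Record the zeros.
  x = 0: [0↦1, 1↦0, 2↦4, 3↦3, 4↦2]  zeros at y ∈ {1}
  x = 1: [0↦2, 1↦4, 2↦1, 3↦3, 4↦0]  zeros at y ∈ {4}
  x = 2: [0↦2, 1↦2, 2↦2, 3↦2, 4↦2]  zeros at y ∈ ∅
  x = 3: [0↦1, 1↦4, 2↦2, 3↦0, 4↦3]  zeros at y ∈ {3}
  x = 4: [0↦4, 1↦0, 2↦1, 3↦2, 4↦3]  zeros at y ∈ {1}
Collecting zeros: affine points = {(0, 1), (1, 4), (3, 3), (4, 1)}.
Total count |C(F_5)_aff| = 4.


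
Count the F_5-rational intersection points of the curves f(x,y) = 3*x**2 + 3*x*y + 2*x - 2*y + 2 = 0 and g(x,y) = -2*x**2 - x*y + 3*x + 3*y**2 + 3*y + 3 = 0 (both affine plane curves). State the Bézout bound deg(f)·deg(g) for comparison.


Common zeros: ∅; count = 0; Bézout bound = 4.

deg(f) = 2, deg(g) = 2, so Bézout bound = 4.
Scan x ∈ F_5. For each x, list the y ∈ F_5 with f(x, y) ≡ 0 and those with g(x, y) ≡ 0 (mod 5); the common zeros in that column are the intersection.
  x = 0: f ≡ 0 at y ∈ {1}; g ≡ 0 at y ∈ ∅; common: ∅.
  x = 1: f ≡ 0 at y ∈ {3}; g ≡ 0 at y ∈ {2, 4}; common: ∅.
  x = 2: f ≡ 0 at y ∈ {3}; g ≡ 0 at y ∈ {1, 2}; common: ∅.
  x = 3: f ≡ 0 at y ∈ {0}; g ≡ 0 at y ∈ ∅; common: ∅.
  x = 4: f ≡ 0 at y ∈ ∅; g ≡ 0 at y ∈ {1}; common: ∅.
Collecting: common zeros = ∅, so the count is 0.
Comparison with the Bézout bound: 0 ≤ 4 = deg(f)·deg(g), as expected for curves with no common component (the affine F_5-count falls short of the bound because intersections may lie at infinity, over extension fields, or carry multiplicity).


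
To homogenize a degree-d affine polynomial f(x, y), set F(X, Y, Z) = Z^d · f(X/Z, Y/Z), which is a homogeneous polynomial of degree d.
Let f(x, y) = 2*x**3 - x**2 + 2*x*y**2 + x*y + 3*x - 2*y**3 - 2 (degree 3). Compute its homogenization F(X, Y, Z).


F(X, Y, Z) = 2*X**3 - X**2*Z + 2*X*Y**2 + X*Y*Z + 3*X*Z**2 - 2*Y**3 - 2*Z**3

deg(f) = 3.
Substitute x = X/Z, y = Y/Z into f, then multiply by Z^3.
  monomial 2·x^3·y^0 ↦ 2·X^3·Y^0·Z^0.
  monomial -1·x^2·y^0 ↦ -1·X^2·Y^0·Z^1.
  monomial 2·x^1·y^2 ↦ 2·X^1·Y^2·Z^0.
  monomial 1·x^1·y^1 ↦ 1·X^1·Y^1·Z^1.
  monomial 3·x^1·y^0 ↦ 3·X^1·Y^0·Z^2.
  monomial -2·x^0·y^3 ↦ -2·X^0·Y^3·Z^0.
  monomial -2·x^0·y^0 ↦ -2·X^0·Y^0·Z^3.
Collecting: F(X, Y, Z) = 2*X**3 - X**2*Z + 2*X*Y**2 + X*Y*Z + 3*X*Z**2 - 2*Y**3 - 2*Z**3.


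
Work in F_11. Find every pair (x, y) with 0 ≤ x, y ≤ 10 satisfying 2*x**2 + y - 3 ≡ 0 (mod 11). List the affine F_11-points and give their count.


Affine F_11-points: {(0, 3), (1, 1), (2, 6), (3, 7), (4, 4), (5, 8), (6, 8), (7, 4), (8, 7), (9, 6), (10, 1)}; count = 11.

For each of the 121 pairs (x, y) ∈ F_11², evaluate f(x, y) mod 11. Record the zeros.
  x = 0: [0↦8, 1↦9, 2↦10, 3↦0, 4↦1, 5↦2, 6↦3, 7↦4, 8↦5, 9↦6, 10↦7]  zeros at y ∈ {3}
  x = 1: [0↦10, 1↦0, 2↦1, 3↦2, 4↦3, 5↦4, 6↦5, 7↦6, 8↦7, 9↦8, 10↦9]  zeros at y ∈ {1}
  x = 2: [0↦5, 1↦6, 2↦7, 3↦8, 4↦9, 5↦10, 6↦0, 7↦1, 8↦2, 9↦3, 10↦4]  zeros at y ∈ {6}
  x = 3: [0↦4, 1↦5, 2↦6, 3↦7, 4↦8, 5↦9, 6↦10, 7↦0, 8↦1, 9↦2, 10↦3]  zeros at y ∈ {7}
  x = 4: [0↦7, 1↦8, 2↦9, 3↦10, 4↦0, 5↦1, 6↦2, 7↦3, 8↦4, 9↦5, 10↦6]  zeros at y ∈ {4}
  x = 5: [0↦3, 1↦4, 2↦5, 3↦6, 4↦7, 5↦8, 6↦9, 7↦10, 8↦0, 9↦1, 10↦2]  zeros at y ∈ {8}
  x = 6: [0↦3, 1↦4, 2↦5, 3↦6, 4↦7, 5↦8, 6↦9, 7↦10, 8↦0, 9↦1, 10↦2]  zeros at y ∈ {8}
  x = 7: [0↦7, 1↦8, 2↦9, 3↦10, 4↦0, 5↦1, 6↦2, 7↦3, 8↦4, 9↦5, 10↦6]  zeros at y ∈ {4}
  x = 8: [0↦4, 1↦5, 2↦6, 3↦7, 4↦8, 5↦9, 6↦10, 7↦0, 8↦1, 9↦2, 10↦3]  zeros at y ∈ {7}
  x = 9: [0↦5, 1↦6, 2↦7, 3↦8, 4↦9, 5↦10, 6↦0, 7↦1, 8↦2, 9↦3, 10↦4]  zeros at y ∈ {6}
  x = 10: [0↦10, 1↦0, 2↦1, 3↦2, 4↦3, 5↦4, 6↦5, 7↦6, 8↦7, 9↦8, 10↦9]  zeros at y ∈ {1}
Collecting zeros: affine points = {(0, 3), (1, 1), (2, 6), (3, 7), (4, 4), (5, 8), (6, 8), (7, 4), (8, 7), (9, 6), (10, 1)}.
Total count |C(F_11)_aff| = 11.


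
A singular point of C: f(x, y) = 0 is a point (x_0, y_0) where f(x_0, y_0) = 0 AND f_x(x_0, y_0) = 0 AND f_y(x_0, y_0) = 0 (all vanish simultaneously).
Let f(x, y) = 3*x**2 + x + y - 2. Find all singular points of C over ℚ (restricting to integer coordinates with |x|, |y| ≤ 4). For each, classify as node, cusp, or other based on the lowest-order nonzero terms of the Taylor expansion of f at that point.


No singular points in the scanned grid; C is smooth there.

Compute partial derivatives:
  f_x = 6*x + 1.
  f_y = 1.
f_y = 1 is a nonzero constant, so f_y never vanishes: no point (x, y) can satisfy f = f_x = f_y = 0. In particular no (x, y) ∈ {−4, ..., 4}² is singular; the curve is smooth.


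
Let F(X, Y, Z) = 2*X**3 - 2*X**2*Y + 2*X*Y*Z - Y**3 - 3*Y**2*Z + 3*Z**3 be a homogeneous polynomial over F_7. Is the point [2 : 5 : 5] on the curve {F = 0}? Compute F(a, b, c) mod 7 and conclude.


F(2,5,5) ≡ 0 (mod 7); P is on the curve.

Evaluate F(2, 5, 5) term-by-term (mod 7).
  2*X**3 ↦ 2·8·1·1 = 16
  -2*X**2*Y ↦ -2·4·5·1 = -40
  2*X*Y*Z ↦ 2·2·5·5 = 100
  -Y**3 ↦ -1·1·125·1 = -125
  -3*Y**2*Z ↦ -3·1·25·5 = -375
  3*Z**3 ↦ 3·1·1·125 = 375
Sum: F(2, 5, 5) = (16) + (-40) + (100) + (-125) + (-375) + (375) = -49.
Reducing mod 7: -49 ≡ 0 (mod 7).
Since F(a, b, c) ≡ 0 (mod 7), P lies on the curve.


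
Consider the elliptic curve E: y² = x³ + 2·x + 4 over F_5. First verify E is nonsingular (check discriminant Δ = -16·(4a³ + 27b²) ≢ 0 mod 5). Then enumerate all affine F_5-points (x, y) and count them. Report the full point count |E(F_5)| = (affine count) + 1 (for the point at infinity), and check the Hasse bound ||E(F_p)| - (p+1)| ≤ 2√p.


Affine points = {(0, 2), (0, 3), (2, 1), (2, 4), (4, 1), (4, 4)}; affine count = 6; |E(F_5)| = 7.

Discriminant check: Δ ∝ 4a³ + 27b² = 4·2³ + 27·4² = 4·8 + 27·16 ≡ 4 (mod 5). Nonzero ⇒ E is nonsingular.
For each x ∈ F_5, compute rhs = x³ + 2·x + 4 mod 5, then count y ∈ F_5 with y² ≡ rhs.
  x = 0: rhs = 4, matching y values: 2, 3 (2 points).
  x = 1: rhs = 2, matching y values: none (0 points).
  x = 2: rhs = 1, matching y values: 1, 4 (2 points).
  x = 3: rhs = 2, matching y values: none (0 points).
  x = 4: rhs = 1, matching y values: 1, 4 (2 points).
Total affine count: 6.
Full point count |E(F_5)| = 6 + 1 = 7.
Hasse bound: |7 − (5+1)| = |1| = 1 ≤ 2√5 ≈ 4.4721 ✓.


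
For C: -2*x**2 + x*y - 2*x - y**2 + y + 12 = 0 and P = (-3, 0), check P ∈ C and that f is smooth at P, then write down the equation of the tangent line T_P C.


Tangent line at P: 10*x - 2*y + 30 = 0.

Step 1: f(-3, 0) = 0, so P lies on C.
Step 2: partial derivatives
  f_x(x, y) = -4*x + y - 2, f_y(x, y) = x - 2*y + 1.
  f_x(P) = 10, f_y(P) = -2 (gradient nonzero, so P is smooth).
Step 3: tangent line at P: 10·(x − -3) + -2·(y − 0) = 0.
Expanding: 10*x - 2*y + 30 = 0.


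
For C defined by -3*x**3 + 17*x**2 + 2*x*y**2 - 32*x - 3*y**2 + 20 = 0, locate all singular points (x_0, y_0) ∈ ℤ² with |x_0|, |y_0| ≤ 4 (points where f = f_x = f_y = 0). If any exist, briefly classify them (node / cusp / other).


Singular points: {(2, 0)}; classification: node.

Compute partial derivatives:
  f_x = -9*x**2 + 34*x + 2*y**2 - 32.
  f_y = 4*x*y - 6*y.
Scan x_0 ∈ {−4, ..., 4}. For each x_0, f_y(x_0, y) is a polynomial in y; find its integer roots y ∈ {−4, ..., 4}, then test f_x and f at those candidates.
  x = -4: f_y(-4, y) = -22*y; vanishes at y ∈ {0}. (-4, 0): f_x = -312 ≠ 0.
  x = -3: f_y(-3, y) = -18*y; vanishes at y ∈ {0}. (-3, 0): f_x = -215 ≠ 0.
  x = -2: f_y(-2, y) = -14*y; vanishes at y ∈ {0}. (-2, 0): f_x = -136 ≠ 0.
  x = -1: f_y(-1, y) = -10*y; vanishes at y ∈ {0}. (-1, 0): f_x = -75 ≠ 0.
  x = 0: f_y(0, y) = -6*y; vanishes at y ∈ {0}. (0, 0): f_x = -32 ≠ 0.
  x = 1: f_y(1, y) = -2*y; vanishes at y ∈ {0}. (1, 0): f_x = -7 ≠ 0.
  x = 2: f_y(2, y) = 2*y; vanishes at y ∈ {0}. (2, 0): f_x = 0, f = 0 — SINGULAR.
  x = 3: f_y(3, y) = 6*y; vanishes at y ∈ {0}. (3, 0): f_x = -11 ≠ 0.
  x = 4: f_y(4, y) = 10*y; vanishes at y ∈ {0}. (4, 0): f_x = -40 ≠ 0.
Only singular point on the grid: (2, 0).
Classify: substitute x = 2 + u, y = 0 + v and expand: f = -3*u**3 - u**2 + 2*u*v**2 + v**2.
No constant or linear terms (consistent with a singular point). Quadratic part: -u**2 + v**2. Cubic part: -3*u**3 + 2*u*v**2.
The quadratic part v**2 - u**2 = (v − u)(v + u) splits into two distinct linear factors, so there are two distinct tangent lines y − 0 = ±(x − 2) — this is a node (ordinary double point).
Classification: node.


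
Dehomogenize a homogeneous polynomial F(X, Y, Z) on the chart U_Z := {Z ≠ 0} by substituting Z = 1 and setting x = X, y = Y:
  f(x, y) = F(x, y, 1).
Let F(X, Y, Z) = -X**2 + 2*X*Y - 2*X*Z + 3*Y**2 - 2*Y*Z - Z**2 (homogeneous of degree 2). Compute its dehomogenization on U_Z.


f(x, y) = -x**2 + 2*x*y - 2*x + 3*y**2 - 2*y - 1

On U_Z we set Z = 1. Each monomial c·X^i·Y^j·Z^k in F becomes c·x^i·y^j·1^k = c·x^i·y^j.
Substituting Z = 1: F(X, Y, 1) = -x**2 + 2*x*y - 2*x + 3*y**2 - 2*y - 1.
Note: deg(f) ≤ deg(F) = 2; strict inequality happens when F is divisible by Z (lost terms).


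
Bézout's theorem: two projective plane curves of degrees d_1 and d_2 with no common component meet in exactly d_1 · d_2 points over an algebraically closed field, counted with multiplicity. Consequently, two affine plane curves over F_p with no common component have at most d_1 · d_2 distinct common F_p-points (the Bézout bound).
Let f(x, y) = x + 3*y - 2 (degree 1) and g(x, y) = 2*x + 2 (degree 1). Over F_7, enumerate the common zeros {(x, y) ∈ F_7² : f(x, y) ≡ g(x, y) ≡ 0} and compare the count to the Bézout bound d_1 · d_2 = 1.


Common zeros: {(6, 1)}; count = 1; Bézout bound = 1.

deg(f) = 1, deg(g) = 1, so Bézout bound = 1.
Scan x ∈ F_7. For each x, list the y ∈ F_7 with f(x, y) ≡ 0 and those with g(x, y) ≡ 0 (mod 7); the common zeros in that column are the intersection.
  x = 0: f ≡ 0 at y ∈ {3}; g ≡ 0 at y ∈ ∅; common: ∅.
  x = 1: f ≡ 0 at y ∈ {5}; g ≡ 0 at y ∈ ∅; common: ∅.
  x = 2: f ≡ 0 at y ∈ {0}; g ≡ 0 at y ∈ ∅; common: ∅.
  x = 3: f ≡ 0 at y ∈ {2}; g ≡ 0 at y ∈ ∅; common: ∅.
  x = 4: f ≡ 0 at y ∈ {4}; g ≡ 0 at y ∈ ∅; common: ∅.
  x = 5: f ≡ 0 at y ∈ {6}; g ≡ 0 at y ∈ ∅; common: ∅.
  x = 6: f ≡ 0 at y ∈ {1}; g ≡ 0 at y ∈ {0, 1, 2, 3, 4, 5, 6}; common: {1}.
Collecting: common zeros = {(6, 1)}, so the count is 1.
Comparison with the Bézout bound: 1 ≤ 1 = deg(f)·deg(g), as expected for curves with no common component (the bound is attained).


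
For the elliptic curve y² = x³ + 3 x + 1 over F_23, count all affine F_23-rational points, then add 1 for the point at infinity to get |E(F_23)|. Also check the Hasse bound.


Affine points = {(0, 1), (0, 22), (4, 10), (4, 13), (5, 7), (5, 16), (8, 10), (8, 13), (11, 10), (11, 13), (13, 11), (13, 12), (14, 2), (14, 21)}; affine count = 14; |E(F_23)| = 15.

Discriminant check: Δ ∝ 4a³ + 27b² = 4·3³ + 27·1² = 4·27 + 27·1 ≡ 20 (mod 23). Nonzero ⇒ E is nonsingular.
For each x ∈ F_23, compute rhs = x³ + 3·x + 1 mod 23, then count y ∈ F_23 with y² ≡ rhs.
  x = 0: rhs = 1, matching y values: 1, 22 (2 points).
  x = 1: rhs = 5, matching y values: none (0 points).
  x = 2: rhs = 15, matching y values: none (0 points).
  x = 3: rhs = 14, matching y values: none (0 points).
  x = 4: rhs = 8, matching y values: 10, 13 (2 points).
  x = 5: rhs = 3, matching y values: 7, 16 (2 points).
  x = 6: rhs = 5, matching y values: none (0 points).
  x = 7: rhs = 20, matching y values: none (0 points).
  x = 8: rhs = 8, matching y values: 10, 13 (2 points).
  x = 9: rhs = 21, matching y values: none (0 points).
  x = 10: rhs = 19, matching y values: none (0 points).
  x = 11: rhs = 8, matching y values: 10, 13 (2 points).
  x = 12: rhs = 17, matching y values: none (0 points).
  x = 13: rhs = 6, matching y values: 11, 12 (2 points).
  x = 14: rhs = 4, matching y values: 2, 21 (2 points).
  x = 15: rhs = 17, matching y values: none (0 points).
  x = 16: rhs = 5, matching y values: none (0 points).
  x = 17: rhs = 20, matching y values: none (0 points).
  x = 18: rhs = 22, matching y values: none (0 points).
  x = 19: rhs = 17, matching y values: none (0 points).
  x = 20: rhs = 11, matching y values: none (0 points).
  x = 21: rhs = 10, matching y values: none (0 points).
  x = 22: rhs = 20, matching y values: none (0 points).
Total affine count: 14.
Full point count |E(F_23)| = 14 + 1 = 15.
Hasse bound: |15 − (23+1)| = |-9| = 9 ≤ 2√23 ≈ 9.5917 ✓.


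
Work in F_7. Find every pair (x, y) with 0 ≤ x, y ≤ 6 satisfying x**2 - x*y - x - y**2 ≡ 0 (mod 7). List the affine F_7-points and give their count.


Affine F_7-points: {(0, 0), (1, 0), (1, 6), (4, 1), (4, 2), (5, 1), (6, 2), (6, 6)}; count = 8.

For each of the 49 pairs (x, y) ∈ F_7², evaluate f(x, y) mod 7. Record the zeros.
  x = 0: [0↦0, 1↦6, 2↦3, 3↦5, 4↦5, 5↦3, 6↦6]  zeros at y ∈ {0}
  x = 1: [0↦0, 1↦5, 2↦1, 3↦2, 4↦1, 5↦5, 6↦0]  zeros at y ∈ {0, 6}
  x = 2: [0↦2, 1↦6, 2↦1, 3↦1, 4↦6, 5↦2, 6↦3]  zeros at y ∈ ∅
  x = 3: [0↦6, 1↦2, 2↦3, 3↦2, 4↦6, 5↦1, 6↦1]  zeros at y ∈ ∅
  x = 4: [0↦5, 1↦0, 2↦0, 3↦5, 4↦1, 5↦2, 6↦1]  zeros at y ∈ {1, 2}
  x = 5: [0↦6, 1↦0, 2↦6, 3↦3, 4↦5, 5↦5, 6↦3]  zeros at y ∈ {1}
  x = 6: [0↦2, 1↦2, 2↦0, 3↦3, 4↦4, 5↦3, 6↦0]  zeros at y ∈ {2, 6}
Collecting zeros: affine points = {(0, 0), (1, 0), (1, 6), (4, 1), (4, 2), (5, 1), (6, 2), (6, 6)}.
Total count |C(F_7)_aff| = 8.


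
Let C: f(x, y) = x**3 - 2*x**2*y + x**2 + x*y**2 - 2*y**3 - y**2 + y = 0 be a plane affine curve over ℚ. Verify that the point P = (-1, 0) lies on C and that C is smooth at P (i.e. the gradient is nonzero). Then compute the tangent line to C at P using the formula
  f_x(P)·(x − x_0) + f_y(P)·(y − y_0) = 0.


Tangent line at P: x - y + 1 = 0.

Step 1: f(-1, 0) = 0, so P lies on C.
Step 2: partial derivatives
  f_x(x, y) = 3*x**2 - 4*x*y + 2*x + y**2, f_y(x, y) = -2*x**2 + 2*x*y - 6*y**2 - 2*y + 1.
  f_x(P) = 1, f_y(P) = -1 (gradient nonzero, so P is smooth).
Step 3: tangent line at P: 1·(x − -1) + -1·(y − 0) = 0.
Expanding: x - y + 1 = 0.
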